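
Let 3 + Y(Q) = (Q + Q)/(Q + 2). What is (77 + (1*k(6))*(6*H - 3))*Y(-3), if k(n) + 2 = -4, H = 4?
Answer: -147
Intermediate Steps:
k(n) = -6 (k(n) = -2 - 4 = -6)
Y(Q) = -3 + 2*Q/(2 + Q) (Y(Q) = -3 + (Q + Q)/(Q + 2) = -3 + (2*Q)/(2 + Q) = -3 + 2*Q/(2 + Q))
(77 + (1*k(6))*(6*H - 3))*Y(-3) = (77 + (1*(-6))*(6*4 - 3))*((-6 - 1*(-3))/(2 - 3)) = (77 - 6*(24 - 3))*((-6 + 3)/(-1)) = (77 - 6*21)*(-1*(-3)) = (77 - 126)*3 = -49*3 = -147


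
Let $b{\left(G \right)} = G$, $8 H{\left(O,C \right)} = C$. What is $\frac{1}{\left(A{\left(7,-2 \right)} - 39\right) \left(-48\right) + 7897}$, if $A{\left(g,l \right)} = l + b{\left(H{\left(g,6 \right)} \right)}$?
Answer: $\frac{1}{9829} \approx 0.00010174$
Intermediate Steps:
$H{\left(O,C \right)} = \frac{C}{8}$
$A{\left(g,l \right)} = \frac{3}{4} + l$ ($A{\left(g,l \right)} = l + \frac{1}{8} \cdot 6 = l + \frac{3}{4} = \frac{3}{4} + l$)
$\frac{1}{\left(A{\left(7,-2 \right)} - 39\right) \left(-48\right) + 7897} = \frac{1}{\left(\left(\frac{3}{4} - 2\right) - 39\right) \left(-48\right) + 7897} = \frac{1}{\left(- \frac{5}{4} - 39\right) \left(-48\right) + 7897} = \frac{1}{\left(- \frac{161}{4}\right) \left(-48\right) + 7897} = \frac{1}{1932 + 7897} = \frac{1}{9829}$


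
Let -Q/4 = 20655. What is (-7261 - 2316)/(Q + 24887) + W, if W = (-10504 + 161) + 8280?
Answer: -119093602/57733 ≈ -2062.8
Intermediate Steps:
Q = -82620 (Q = -4*20655 = -82620)
W = -2063 (W = -10343 + 8280 = -2063)
(-7261 - 2316)/(Q + 24887) + W = (-7261 - 2316)/(-82620 + 24887) - 2063 = -9577/(-57733) - 2063 = -9577*(-1/57733) - 2063 = 9577/57733 - 2063 = -119093602/57733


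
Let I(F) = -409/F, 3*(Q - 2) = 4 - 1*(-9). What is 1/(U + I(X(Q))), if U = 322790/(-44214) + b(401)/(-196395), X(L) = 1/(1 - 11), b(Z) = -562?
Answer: 1447234755/5908628565653 ≈ 0.00024494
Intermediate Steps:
Q = 19/3 (Q = 2 + (4 - 1*(-9))/3 = 2 + (4 + 9)/3 = 2 + (⅓)*13 = 2 + 13/3 = 19/3 ≈ 6.3333)
X(L) = -⅒ (X(L) = 1/(-10) = -⅒)
U = -10561582297/1447234755 (U = 322790/(-44214) - 562/(-196395) = 322790*(-1/44214) - 562*(-1/196395) = -161395/22107 + 562/196395 = -10561582297/1447234755 ≈ -7.2978)
1/(U + I(X(Q))) = 1/(-10561582297/1447234755 - 409/(-⅒)) = 1/(-10561582297/1447234755 - 409*(-10)) = 1/(-10561582297/1447234755 + 4090) = 1/(5908628565653/1447234755) = 1447234755/5908628565653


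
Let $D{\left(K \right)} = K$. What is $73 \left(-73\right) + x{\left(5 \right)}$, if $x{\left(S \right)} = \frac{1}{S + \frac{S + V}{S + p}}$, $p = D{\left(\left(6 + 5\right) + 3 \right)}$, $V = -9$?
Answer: $- \frac{484920}{91} \approx -5328.8$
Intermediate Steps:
$p = 14$ ($p = \left(6 + 5\right) + 3 = 11 + 3 = 14$)
$x{\left(S \right)} = \frac{1}{S + \frac{-9 + S}{14 + S}}$ ($x{\left(S \right)} = \frac{1}{S + \frac{S - 9}{S + 14}} = \frac{1}{S + \frac{-9 + S}{14 + S}}$)
$73 \left(-73\right) + x{\left(5 \right)} = 73 \left(-73\right) + \frac{14 + 5}{-9 + 5^{2} + 15 \cdot 5} = -5329 + \frac{1}{-9 + 25 + 75} \cdot 19 = -5329 + \frac{1}{91} \cdot 19 = -5329 + \frac{19}{91} = - \frac{484920}{91}$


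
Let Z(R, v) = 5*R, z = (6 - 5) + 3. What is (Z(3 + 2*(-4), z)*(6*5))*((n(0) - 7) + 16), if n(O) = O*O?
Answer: -6750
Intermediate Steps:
n(O) = O²
z = 4 (z = 1 + 3 = 4)
(Z(3 + 2*(-4), z)*(6*5))*((n(0) - 7) + 16) = ((5*(3 + 2*(-4)))*(6*5))*((0² - 7) + 16) = ((5*(3 - 8))*30)*((0 - 7) + 16) = ((5*(-5))*30)*(-7 + 16) = -25*30*9 = -750*9 = -6750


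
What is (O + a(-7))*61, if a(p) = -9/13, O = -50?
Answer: -40199/13 ≈ -3092.2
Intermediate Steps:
a(p) = -9/13 (a(p) = -9*1/13 = -9/13)
(O + a(-7))*61 = (-50 - 9/13)*61 = -659/13*61 = -40199/13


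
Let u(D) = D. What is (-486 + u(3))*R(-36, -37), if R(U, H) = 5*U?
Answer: 86940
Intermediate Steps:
(-486 + u(3))*R(-36, -37) = (-486 + 3)*(5*(-36)) = -483*(-180) = 86940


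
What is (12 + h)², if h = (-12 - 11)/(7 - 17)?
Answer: 20449/100 ≈ 204.49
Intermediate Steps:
h = 23/10 (h = -23/(-10) = -23*(-⅒) = 23/10 ≈ 2.3000)
(12 + h)² = (12 + 23/10)² = (143/10)² = 20449/100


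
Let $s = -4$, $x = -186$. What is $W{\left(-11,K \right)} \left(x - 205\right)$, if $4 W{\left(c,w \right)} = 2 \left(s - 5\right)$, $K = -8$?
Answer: $\frac{3519}{2} \approx 1759.5$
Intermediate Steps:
$W{\left(c,w \right)} = - \frac{9}{2}$ ($W{\left(c,w \right)} = \frac{2 \left(-4 - 5\right)}{4} = \frac{2 \left(-9\right)}{4} = \frac{1}{4} \left(-18\right) = - \frac{9}{2}$)
$W{\left(-11,K \right)} \left(x - 205\right) = - \frac{9 \left(-186 - 205\right)}{2} = \left(- \frac{9}{2}\right) \left(-391\right) = \frac{3519}{2}$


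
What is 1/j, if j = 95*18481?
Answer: 1/1755695 ≈ 5.6957e-7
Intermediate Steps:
j = 1755695
1/j = 1/1755695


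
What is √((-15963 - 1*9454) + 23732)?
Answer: I*√1685 ≈ 41.049*I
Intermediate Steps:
√((-15963 - 1*9454) + 23732) = √((-15963 - 9454) + 23732) = √(-25417 + 23732) = √(-1685) = I*√1685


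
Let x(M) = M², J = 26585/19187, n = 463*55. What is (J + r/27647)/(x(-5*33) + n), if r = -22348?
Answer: 306204419/27950094890410 ≈ 1.0955e-5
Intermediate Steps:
n = 25465
J = 26585/19187 (J = 26585*(1/19187) = 26585/19187 ≈ 1.3856)
(J + r/27647)/(x(-5*33) + n) = (26585/19187 - 22348/27647)/((-5*33)² + 25465) = (26585/19187 - 22348*1/27647)/((-165)² + 25465) = (26585/19187 - 22348/27647)/(27225 + 25465) = (306204419/530462989)/52690 = (306204419/530462989)*(1/52690) = 306204419/27950094890410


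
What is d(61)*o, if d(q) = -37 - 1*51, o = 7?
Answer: -616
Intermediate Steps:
d(q) = -88 (d(q) = -37 - 51 = -88)
d(61)*o = -88*7 = -616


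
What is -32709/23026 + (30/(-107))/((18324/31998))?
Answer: -2395418557/1254065038 ≈ -1.9101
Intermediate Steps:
-32709/23026 + (30/(-107))/((18324/31998)) = -32709*1/23026 + (30*(-1/107))/((18324*(1/31998))) = -32709/23026 - 30/(107*3054/5333) = -32709/23026 - 30/107*5333/3054 = -32709/23026 - 26665/54463 = -2395418557/1254065038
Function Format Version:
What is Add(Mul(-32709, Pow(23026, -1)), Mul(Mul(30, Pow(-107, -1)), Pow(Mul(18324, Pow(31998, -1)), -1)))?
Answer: Rational(-2395418557, 1254065038) ≈ -1.9101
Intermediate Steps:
Add(Mul(-32709, Pow(23026, -1)), Mul(Mul(30, Pow(-107, -1)), Pow(Mul(18324, Pow(31998, -1)), -1))) = Add(Mul(-32709, Rational(1, 23026)), Mul(Mul(30, Rational(-1, 107)), Pow(Mul(18324, Rational(1, 31998)), -1))) = Add(Rational(-32709, 23026), Mul(Rational(-30, 107), Pow(Rational(3054, 5333), -1))) = Add(Rational(-32709, 23026), Mul(Rational(-30, 107), Rational(5333, 3054))) = Add(Rational(-32709, 23026), Rational(-26665, 54463)) = Rational(-2395418557, 1254065038)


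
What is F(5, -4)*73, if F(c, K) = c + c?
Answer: 730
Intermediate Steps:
F(c, K) = 2*c
F(5, -4)*73 = (2*5)*73 = 10*73 = 730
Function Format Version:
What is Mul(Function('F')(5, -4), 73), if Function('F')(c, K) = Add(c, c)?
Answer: 730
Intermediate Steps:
Function('F')(c, K) = Mul(2, c)
Mul(Function('F')(5, -4), 73) = Mul(Mul(2, 5), 73) = Mul(10, 73) = 730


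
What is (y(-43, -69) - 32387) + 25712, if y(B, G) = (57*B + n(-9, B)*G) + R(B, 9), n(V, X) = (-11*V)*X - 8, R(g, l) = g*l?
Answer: 284772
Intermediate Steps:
n(V, X) = -8 - 11*V*X (n(V, X) = -11*V*X - 8 = -8 - 11*V*X)
y(B, G) = 66*B + G*(-8 + 99*B) (y(B, G) = (57*B + (-8 - 11*(-9)*B)*G) + B*9 = (57*B + (-8 + 99*B)*G) + 9*B = (57*B + G*(-8 + 99*B)) + 9*B = 66*B + G*(-8 + 99*B))
(y(-43, -69) - 32387) + 25712 = ((66*(-43) - 69*(-8 + 99*(-43))) - 32387) + 25712 = ((-2838 - 69*(-8 - 4257)) - 32387) + 25712 = ((-2838 - 69*(-4265)) - 32387) + 25712 = ((-2838 + 294285) - 32387) + 25712 = (291447 - 32387) + 25712 = 259060 + 25712 = 284772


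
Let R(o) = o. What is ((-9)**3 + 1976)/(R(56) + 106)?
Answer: 1247/162 ≈ 7.6975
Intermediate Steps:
((-9)**3 + 1976)/(R(56) + 106) = ((-9)**3 + 1976)/(56 + 106) = (-729 + 1976)/162 = 1247*(1/162) = 1247/162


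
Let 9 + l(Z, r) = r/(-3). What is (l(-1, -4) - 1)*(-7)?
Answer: 182/3 ≈ 60.667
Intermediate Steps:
l(Z, r) = -9 - r/3 (l(Z, r) = -9 + r/(-3) = -9 + r*(-1/3) = -9 - r/3)
(l(-1, -4) - 1)*(-7) = ((-9 - 1/3*(-4)) - 1)*(-7) = ((-9 + 4/3) - 1)*(-7) = (-23/3 - 1)*(-7) = -26/3*(-7) = 182/3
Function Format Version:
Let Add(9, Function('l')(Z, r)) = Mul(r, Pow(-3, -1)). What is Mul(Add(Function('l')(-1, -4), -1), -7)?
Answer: Rational(182, 3) ≈ 60.667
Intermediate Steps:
Function('l')(Z, r) = Add(-9, Mul(Rational(-1, 3), r)) (Function('l')(Z, r) = Add(-9, Mul(r, Pow(-3, -1))) = Add(-9, Mul(r, Rational(-1, 3))) = Add(-9, Mul(Rational(-1, 3), r)))
Mul(Add(Function('l')(-1, -4), -1), -7) = Mul(Add(Add(-9, Mul(Rational(-1, 3), -4)), -1), -7) = Mul(Add(Add(-9, Rational(4, 3)), -1), -7) = Mul(Add(Rational(-23, 3), -1), -7) = Mul(Rational(-26, 3), -7) = Rational(182, 3)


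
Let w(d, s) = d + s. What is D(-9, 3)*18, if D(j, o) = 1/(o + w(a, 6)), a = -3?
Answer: 3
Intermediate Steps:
D(j, o) = 1/(3 + o) (D(j, o) = 1/(o + (-3 + 6)) = 1/(o + 3) = 1/(3 + o))
D(-9, 3)*18 = 18/(3 + 3) = 18/6 = (1/6)*18 = 3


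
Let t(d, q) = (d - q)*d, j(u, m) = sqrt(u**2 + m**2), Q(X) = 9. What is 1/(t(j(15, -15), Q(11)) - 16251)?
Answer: -5267/83211717 + 15*sqrt(2)/27737239 ≈ -6.2532e-5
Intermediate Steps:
j(u, m) = sqrt(m**2 + u**2)
t(d, q) = d*(d - q)
1/(t(j(15, -15), Q(11)) - 16251) = 1/(sqrt((-15)**2 + 15**2)*(sqrt((-15)**2 + 15**2) - 1*9) - 16251) = 1/(sqrt(225 + 225)*(sqrt(225 + 225) - 9) - 16251) = 1/(sqrt(450)*(sqrt(450) - 9) - 16251) = 1/((15*sqrt(2))*(15*sqrt(2) - 9) - 16251) = 1/((15*sqrt(2))*(-9 + 15*sqrt(2)) - 16251) = 1/(15*sqrt(2)*(-9 + 15*sqrt(2)) - 16251) = 1/(-16251 + 15*sqrt(2)*(-9 + 15*sqrt(2)))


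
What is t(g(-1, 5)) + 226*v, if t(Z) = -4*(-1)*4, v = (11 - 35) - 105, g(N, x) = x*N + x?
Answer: -29138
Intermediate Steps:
g(N, x) = x + N*x (g(N, x) = N*x + x = x + N*x)
v = -129 (v = -24 - 105 = -129)
t(Z) = 16 (t(Z) = 4*4 = 16)
t(g(-1, 5)) + 226*v = 16 + 226*(-129) = 16 - 29154 = -29138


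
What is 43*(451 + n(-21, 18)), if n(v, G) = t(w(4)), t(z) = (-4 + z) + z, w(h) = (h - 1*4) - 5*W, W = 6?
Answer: 16641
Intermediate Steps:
w(h) = -34 + h (w(h) = (h - 1*4) - 5*6 = (h - 4) - 30 = (-4 + h) - 30 = -34 + h)
t(z) = -4 + 2*z
n(v, G) = -64 (n(v, G) = -4 + 2*(-34 + 4) = -4 + 2*(-30) = -4 - 60 = -64)
43*(451 + n(-21, 18)) = 43*(451 - 64) = 43*387 = 16641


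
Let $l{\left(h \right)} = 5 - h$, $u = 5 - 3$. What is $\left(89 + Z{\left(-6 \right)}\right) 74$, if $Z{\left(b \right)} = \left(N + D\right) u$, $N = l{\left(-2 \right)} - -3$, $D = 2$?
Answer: $8362$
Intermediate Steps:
$u = 2$
$N = 10$ ($N = \left(5 - -2\right) - -3 = \left(5 + 2\right) + 3 = 7 + 3 = 10$)
$Z{\left(b \right)} = 24$ ($Z{\left(b \right)} = \left(10 + 2\right) 2 = 12 \cdot 2 = 24$)
$\left(89 + Z{\left(-6 \right)}\right) 74 = \left(89 + 24\right) 74 = 113 \cdot 74 = 8362$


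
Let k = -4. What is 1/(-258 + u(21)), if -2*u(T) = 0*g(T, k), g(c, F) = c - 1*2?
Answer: -1/258 ≈ -0.0038760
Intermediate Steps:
g(c, F) = -2 + c (g(c, F) = c - 2 = -2 + c)
u(T) = 0 (u(T) = -0*(-2 + T) = -½*0 = 0)
1/(-258 + u(21)) = 1/(-258 + 0) = 1/(-258) = -1/258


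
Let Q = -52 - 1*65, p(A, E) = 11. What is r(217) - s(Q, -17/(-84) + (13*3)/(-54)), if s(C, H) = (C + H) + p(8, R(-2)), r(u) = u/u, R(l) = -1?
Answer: 27095/252 ≈ 107.52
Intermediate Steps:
r(u) = 1
Q = -117 (Q = -52 - 65 = -117)
s(C, H) = 11 + C + H (s(C, H) = (C + H) + 11 = 11 + C + H)
r(217) - s(Q, -17/(-84) + (13*3)/(-54)) = 1 - (11 - 117 + (-17/(-84) + (13*3)/(-54))) = 1 - (11 - 117 + (-17*(-1/84) + 39*(-1/54))) = 1 - (11 - 117 + (17/84 - 13/18)) = 1 - (11 - 117 - 131/252) = 1 - 1*(-26843/252) = 1 + 26843/252 = 27095/252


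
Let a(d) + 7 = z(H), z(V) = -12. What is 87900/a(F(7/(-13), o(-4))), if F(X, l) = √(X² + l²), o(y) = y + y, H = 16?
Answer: -87900/19 ≈ -4626.3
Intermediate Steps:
o(y) = 2*y
a(d) = -19 (a(d) = -7 - 12 = -19)
87900/a(F(7/(-13), o(-4))) = 87900/(-19) = 87900*(-1/19) = -87900/19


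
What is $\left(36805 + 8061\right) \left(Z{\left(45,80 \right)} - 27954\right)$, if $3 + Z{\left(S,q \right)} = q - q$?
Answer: $-1254318762$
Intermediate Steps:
$Z{\left(S,q \right)} = -3$ ($Z{\left(S,q \right)} = -3 + \left(q - q\right) = -3 + 0 = -3$)
$\left(36805 + 8061\right) \left(Z{\left(45,80 \right)} - 27954\right) = \left(36805 + 8061\right) \left(-3 - 27954\right) = 44866 \left(-27957\right) = -1254318762$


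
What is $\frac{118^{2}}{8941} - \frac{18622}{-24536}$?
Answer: $\frac{254069283}{109688188} \approx 2.3163$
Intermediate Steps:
$\frac{118^{2}}{8941} - \frac{18622}{-24536} = 13924 \cdot \frac{1}{8941} - - \frac{9311}{12268} = \frac{13924}{8941} + \frac{9311}{12268} = \frac{254069283}{109688188}$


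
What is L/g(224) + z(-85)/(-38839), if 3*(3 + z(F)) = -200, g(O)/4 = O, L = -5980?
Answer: -174146099/26099808 ≈ -6.6723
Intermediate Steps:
g(O) = 4*O
z(F) = -209/3 (z(F) = -3 + (⅓)*(-200) = -3 - 200/3 = -209/3)
L/g(224) + z(-85)/(-38839) = -5980/(4*224) - 209/3/(-38839) = -5980/896 - 209/3*(-1/38839) = -5980*1/896 + 209/116517 = -1495/224 + 209/116517 = -174146099/26099808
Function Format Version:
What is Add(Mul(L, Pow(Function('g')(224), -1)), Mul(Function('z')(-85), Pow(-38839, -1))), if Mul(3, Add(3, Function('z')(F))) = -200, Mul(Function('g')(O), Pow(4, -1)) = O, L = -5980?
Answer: Rational(-174146099, 26099808) ≈ -6.6723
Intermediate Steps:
Function('g')(O) = Mul(4, O)
Function('z')(F) = Rational(-209, 3) (Function('z')(F) = Add(-3, Mul(Rational(1, 3), -200)) = Add(-3, Rational(-200, 3)) = Rational(-209, 3))
Add(Mul(L, Pow(Function('g')(224), -1)), Mul(Function('z')(-85), Pow(-38839, -1))) = Add(Mul(-5980, Pow(Mul(4, 224), -1)), Mul(Rational(-209, 3), Pow(-38839, -1))) = Add(Mul(-5980, Pow(896, -1)), Mul(Rational(-209, 3), Rational(-1, 38839))) = Add(Mul(-5980, Rational(1, 896)), Rational(209, 116517)) = Add(Rational(-1495, 224), Rational(209, 116517)) = Rational(-174146099, 26099808)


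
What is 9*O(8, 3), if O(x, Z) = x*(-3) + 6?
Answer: -162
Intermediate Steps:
O(x, Z) = 6 - 3*x (O(x, Z) = -3*x + 6 = 6 - 3*x)
9*O(8, 3) = 9*(6 - 3*8) = 9*(6 - 24) = 9*(-18) = -162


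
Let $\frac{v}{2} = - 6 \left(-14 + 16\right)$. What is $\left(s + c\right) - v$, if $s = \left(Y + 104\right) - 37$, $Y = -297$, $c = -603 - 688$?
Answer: $-1497$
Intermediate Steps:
$c = -1291$
$v = -24$ ($v = 2 \left(- 6 \left(-14 + 16\right)\right) = 2 \left(\left(-6\right) 2\right) = 2 \left(-12\right) = -24$)
$s = -230$ ($s = \left(-297 + 104\right) - 37 = -193 - 37 = -230$)
$\left(s + c\right) - v = \left(-230 - 1291\right) - -24 = -1521 + 24 = -1497$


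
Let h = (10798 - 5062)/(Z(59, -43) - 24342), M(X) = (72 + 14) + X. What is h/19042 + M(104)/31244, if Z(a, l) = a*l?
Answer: 24267117209/3997903489498 ≈ 0.0060700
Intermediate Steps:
M(X) = 86 + X
h = -5736/26879 (h = (10798 - 5062)/(59*(-43) - 24342) = 5736/(-2537 - 24342) = 5736/(-26879) = 5736*(-1/26879) = -5736/26879 ≈ -0.21340)
h/19042 + M(104)/31244 = -5736/26879/19042 + (86 + 104)/31244 = -5736/26879*1/19042 + 190*(1/31244) = -2868/255914959 + 95/15622 = 24267117209/3997903489498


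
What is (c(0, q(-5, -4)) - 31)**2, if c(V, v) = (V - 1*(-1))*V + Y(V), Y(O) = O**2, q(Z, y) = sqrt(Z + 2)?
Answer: 961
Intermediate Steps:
q(Z, y) = sqrt(2 + Z)
c(V, v) = V**2 + V*(1 + V) (c(V, v) = (V - 1*(-1))*V + V**2 = (V + 1)*V + V**2 = (1 + V)*V + V**2 = V*(1 + V) + V**2 = V**2 + V*(1 + V))
(c(0, q(-5, -4)) - 31)**2 = (0*(1 + 2*0) - 31)**2 = (0*(1 + 0) - 31)**2 = (0*1 - 31)**2 = (0 - 31)**2 = (-31)**2 = 961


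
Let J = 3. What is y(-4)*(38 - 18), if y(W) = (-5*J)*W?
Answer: 1200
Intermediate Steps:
y(W) = -15*W (y(W) = (-5*3)*W = -15*W)
y(-4)*(38 - 18) = (-15*(-4))*(38 - 18) = 60*20 = 1200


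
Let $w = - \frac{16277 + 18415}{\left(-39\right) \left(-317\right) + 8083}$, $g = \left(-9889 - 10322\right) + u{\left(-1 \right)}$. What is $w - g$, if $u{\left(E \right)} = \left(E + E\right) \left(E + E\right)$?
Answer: $\frac{206558815}{10223} \approx 20205.0$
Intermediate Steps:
$u{\left(E \right)} = 4 E^{2}$ ($u{\left(E \right)} = 2 E 2 E = 4 E^{2}$)
$g = -20207$ ($g = \left(-9889 - 10322\right) + 4 \left(-1\right)^{2} = -20211 + 4 \cdot 1 = -20211 + 4 = -20207$)
$w = - \frac{17346}{10223}$ ($w = - \frac{34692}{12363 + 8083} = - \frac{34692}{20446} = \left(-1\right) \frac{17346}{10223} = - \frac{17346}{10223} \approx -1.6968$)
$w - g = - \frac{17346}{10223} - -20207 = - \frac{17346}{10223} + 20207 = \frac{206558815}{10223}$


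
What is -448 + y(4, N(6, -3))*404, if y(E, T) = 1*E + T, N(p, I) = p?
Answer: 3592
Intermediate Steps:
y(E, T) = E + T
-448 + y(4, N(6, -3))*404 = -448 + (4 + 6)*404 = -448 + 10*404 = -448 + 4040 = 3592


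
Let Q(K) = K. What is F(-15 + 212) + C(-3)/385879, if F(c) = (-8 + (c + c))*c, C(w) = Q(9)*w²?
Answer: 29343010999/385879 ≈ 76042.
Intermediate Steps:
C(w) = 9*w²
F(c) = c*(-8 + 2*c) (F(c) = (-8 + 2*c)*c = c*(-8 + 2*c))
F(-15 + 212) + C(-3)/385879 = 2*(-15 + 212)*(-4 + (-15 + 212)) + (9*(-3)²)/385879 = 2*197*(-4 + 197) + (9*9)*(1/385879) = 2*197*193 + 81*(1/385879) = 76042 + 81/385879 = 29343010999/385879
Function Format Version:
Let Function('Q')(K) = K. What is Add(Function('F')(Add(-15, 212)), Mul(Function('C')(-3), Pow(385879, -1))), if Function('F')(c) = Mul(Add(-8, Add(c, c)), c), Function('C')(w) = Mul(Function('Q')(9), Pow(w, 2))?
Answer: Rational(29343010999, 385879) ≈ 76042.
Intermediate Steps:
Function('C')(w) = Mul(9, Pow(w, 2))
Function('F')(c) = Mul(c, Add(-8, Mul(2, c))) (Function('F')(c) = Mul(Add(-8, Mul(2, c)), c) = Mul(c, Add(-8, Mul(2, c))))
Add(Function('F')(Add(-15, 212)), Mul(Function('C')(-3), Pow(385879, -1))) = Add(Mul(2, Add(-15, 212), Add(-4, Add(-15, 212))), Mul(Mul(9, Pow(-3, 2)), Pow(385879, -1))) = Add(Mul(2, 197, Add(-4, 197)), Mul(Mul(9, 9), Rational(1, 385879))) = Add(Mul(2, 197, 193), Mul(81, Rational(1, 385879))) = Add(76042, Rational(81, 385879)) = Rational(29343010999, 385879)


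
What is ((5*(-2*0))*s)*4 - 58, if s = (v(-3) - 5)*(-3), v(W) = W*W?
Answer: -58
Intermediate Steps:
v(W) = W²
s = -12 (s = ((-3)² - 5)*(-3) = (9 - 5)*(-3) = 4*(-3) = -12)
((5*(-2*0))*s)*4 - 58 = ((5*(-2*0))*(-12))*4 - 58 = ((5*0)*(-12))*4 - 58 = (0*(-12))*4 - 58 = 0*4 - 58 = 0 - 58 = -58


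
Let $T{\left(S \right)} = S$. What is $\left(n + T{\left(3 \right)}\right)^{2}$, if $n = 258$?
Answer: $68121$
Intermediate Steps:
$\left(n + T{\left(3 \right)}\right)^{2} = \left(258 + 3\right)^{2} = 261^{2} = 68121$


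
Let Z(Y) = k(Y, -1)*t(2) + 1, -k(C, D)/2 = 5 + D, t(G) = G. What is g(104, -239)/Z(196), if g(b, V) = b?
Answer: -104/15 ≈ -6.9333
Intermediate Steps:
k(C, D) = -10 - 2*D (k(C, D) = -2*(5 + D) = -10 - 2*D)
Z(Y) = -15 (Z(Y) = (-10 - 2*(-1))*2 + 1 = (-10 + 2)*2 + 1 = -8*2 + 1 = -16 + 1 = -15)
g(104, -239)/Z(196) = 104/(-15) = 104*(-1/15) = -104/15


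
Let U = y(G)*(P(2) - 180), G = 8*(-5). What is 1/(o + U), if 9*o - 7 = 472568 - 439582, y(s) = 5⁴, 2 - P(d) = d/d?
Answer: -9/973882 ≈ -9.2414e-6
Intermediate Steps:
G = -40
P(d) = 1 (P(d) = 2 - d/d = 2 - 1*1 = 2 - 1 = 1)
y(s) = 625
o = 32993/9 (o = 7/9 + (472568 - 439582)/9 = 7/9 + (⅑)*32986 = 7/9 + 32986/9 = 32993/9 ≈ 3665.9)
U = -111875 (U = 625*(1 - 180) = 625*(-179) = -111875)
1/(o + U) = 1/(32993/9 - 111875) = 1/(-973882/9) = -9/973882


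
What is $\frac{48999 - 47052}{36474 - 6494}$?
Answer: $\frac{1947}{29980} \approx 0.064943$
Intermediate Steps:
$\frac{48999 - 47052}{36474 - 6494} = \frac{1947}{29980}$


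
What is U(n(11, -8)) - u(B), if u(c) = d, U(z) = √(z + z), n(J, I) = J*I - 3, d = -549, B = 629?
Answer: 549 + I*√182 ≈ 549.0 + 13.491*I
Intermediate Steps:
n(J, I) = -3 + I*J (n(J, I) = I*J - 3 = -3 + I*J)
U(z) = √2*√z (U(z) = √(2*z) = √2*√z)
u(c) = -549
U(n(11, -8)) - u(B) = √2*√(-3 - 8*11) - 1*(-549) = √2*√(-3 - 88) + 549 = √2*√(-91) + 549 = √2*(I*√91) + 549 = I*√182 + 549 = 549 + I*√182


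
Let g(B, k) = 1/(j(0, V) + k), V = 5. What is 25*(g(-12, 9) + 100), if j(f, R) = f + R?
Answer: 35025/14 ≈ 2501.8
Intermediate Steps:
j(f, R) = R + f
g(B, k) = 1/(5 + k) (g(B, k) = 1/((5 + 0) + k) = 1/(5 + k))
25*(g(-12, 9) + 100) = 25*(1/(5 + 9) + 100) = 25*(1/14 + 100) = 25*(1401/14) = 35025/14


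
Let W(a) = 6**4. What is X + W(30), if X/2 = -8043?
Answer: -14790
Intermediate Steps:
X = -16086 (X = 2*(-8043) = -16086)
W(a) = 1296
X + W(30) = -16086 + 1296 = -14790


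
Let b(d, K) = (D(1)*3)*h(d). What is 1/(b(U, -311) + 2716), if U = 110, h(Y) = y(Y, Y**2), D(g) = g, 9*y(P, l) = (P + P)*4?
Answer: 3/9028 ≈ 0.00033230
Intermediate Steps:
y(P, l) = 8*P/9 (y(P, l) = ((P + P)*4)/9 = ((2*P)*4)/9 = (8*P)/9 = 8*P/9)
h(Y) = 8*Y/9
b(d, K) = 8*d/3 (b(d, K) = (1*3)*(8*d/9) = 3*(8*d/9) = 8*d/3)
1/(b(U, -311) + 2716) = 1/((8/3)*110 + 2716) = 1/(880/3 + 2716) = 1/(9028/3) = 3/9028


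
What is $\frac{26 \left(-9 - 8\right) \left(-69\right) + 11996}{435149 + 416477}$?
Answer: $\frac{21247}{425813} \approx 0.049897$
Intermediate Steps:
$\frac{26 \left(-9 - 8\right) \left(-69\right) + 11996}{435149 + 416477} = \frac{26 \left(-9 - 8\right) \left(-69\right) + 11996}{851626} = \left(26 \left(-17\right) \left(-69\right) + 11996\right) \frac{1}{851626} = \left(\left(-442\right) \left(-69\right) + 11996\right) \frac{1}{851626} = \left(30498 + 11996\right) \frac{1}{851626} = 42494 \cdot \frac{1}{851626} = \frac{21247}{425813}$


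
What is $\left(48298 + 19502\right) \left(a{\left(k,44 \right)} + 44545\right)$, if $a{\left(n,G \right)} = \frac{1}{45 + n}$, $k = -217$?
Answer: $\frac{129866476050}{43} \approx 3.0201 \cdot 10^{9}$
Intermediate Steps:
$\left(48298 + 19502\right) \left(a{\left(k,44 \right)} + 44545\right) = \left(48298 + 19502\right) \left(\frac{1}{45 - 217} + 44545\right) = 67800 \left(\frac{1}{-172} + 44545\right) = 67800 \left(- \frac{1}{172} + 44545\right) = 67800 \cdot \frac{7661739}{172} = \frac{129866476050}{43}$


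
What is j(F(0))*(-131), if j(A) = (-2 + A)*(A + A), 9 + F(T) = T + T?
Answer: -25938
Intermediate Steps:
F(T) = -9 + 2*T (F(T) = -9 + (T + T) = -9 + 2*T)
j(A) = 2*A*(-2 + A) (j(A) = (-2 + A)*(2*A) = 2*A*(-2 + A))
j(F(0))*(-131) = (2*(-9 + 2*0)*(-2 + (-9 + 2*0)))*(-131) = (2*(-9 + 0)*(-2 + (-9 + 0)))*(-131) = (2*(-9)*(-2 - 9))*(-131) = (2*(-9)*(-11))*(-131) = 198*(-131) = -25938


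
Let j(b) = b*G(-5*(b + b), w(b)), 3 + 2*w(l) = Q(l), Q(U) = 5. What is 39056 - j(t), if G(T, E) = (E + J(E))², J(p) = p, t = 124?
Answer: 38560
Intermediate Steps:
w(l) = 1 (w(l) = -3/2 + (½)*5 = -3/2 + 5/2 = 1)
G(T, E) = 4*E² (G(T, E) = (E + E)² = (2*E)² = 4*E²)
j(b) = 4*b (j(b) = b*(4*1²) = b*(4*1) = b*4 = 4*b)
39056 - j(t) = 39056 - 4*124 = 39056 - 1*496 = 39056 - 496 = 38560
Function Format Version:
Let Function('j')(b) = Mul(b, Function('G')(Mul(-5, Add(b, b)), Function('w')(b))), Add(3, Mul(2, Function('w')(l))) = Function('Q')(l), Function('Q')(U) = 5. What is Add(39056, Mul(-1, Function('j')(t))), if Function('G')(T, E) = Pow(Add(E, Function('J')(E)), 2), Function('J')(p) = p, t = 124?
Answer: 38560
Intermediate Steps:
Function('w')(l) = 1 (Function('w')(l) = Add(Rational(-3, 2), Mul(Rational(1, 2), 5)) = Add(Rational(-3, 2), Rational(5, 2)) = 1)
Function('G')(T, E) = Mul(4, Pow(E, 2)) (Function('G')(T, E) = Pow(Add(E, E), 2) = Pow(Mul(2, E), 2) = Mul(4, Pow(E, 2)))
Function('j')(b) = Mul(4, b) (Function('j')(b) = Mul(b, Mul(4, Pow(1, 2))) = Mul(b, Mul(4, 1)) = Mul(b, 4) = Mul(4, b))
Add(39056, Mul(-1, Function('j')(t))) = Add(39056, Mul(-1, Mul(4, 124))) = Add(39056, Mul(-1, 496)) = Add(39056, -496) = 38560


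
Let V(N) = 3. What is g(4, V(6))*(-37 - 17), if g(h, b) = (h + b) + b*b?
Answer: -864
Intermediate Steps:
g(h, b) = b + h + b**2 (g(h, b) = (b + h) + b**2 = b + h + b**2)
g(4, V(6))*(-37 - 17) = (3 + 4 + 3**2)*(-37 - 17) = (3 + 4 + 9)*(-54) = 16*(-54) = -864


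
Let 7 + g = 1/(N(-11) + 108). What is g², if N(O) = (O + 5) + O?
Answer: 404496/8281 ≈ 48.846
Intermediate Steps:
N(O) = 5 + 2*O (N(O) = (5 + O) + O = 5 + 2*O)
g = -636/91 (g = -7 + 1/((5 + 2*(-11)) + 108) = -7 + 1/((5 - 22) + 108) = -7 + 1/(-17 + 108) = -7 + 1/91 = -636/91 ≈ -6.9890)
g² = (-636/91)² = 404496/8281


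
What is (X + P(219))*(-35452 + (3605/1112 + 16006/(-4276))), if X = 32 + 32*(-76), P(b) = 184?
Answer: 11673716531183/148591 ≈ 7.8563e+7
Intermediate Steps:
X = -2400 (X = 32 - 2432 = -2400)
(X + P(219))*(-35452 + (3605/1112 + 16006/(-4276))) = (-2400 + 184)*(-35452 + (3605/1112 + 16006/(-4276))) = -2216*(-35452 + (3605*(1/1112) + 16006*(-1/4276))) = -2216*(-35452 + (3605/1112 - 8003/2138)) = -2216*(-35452 - 595923/1188728) = -2216*(-42143380979/1188728) = 11673716531183/148591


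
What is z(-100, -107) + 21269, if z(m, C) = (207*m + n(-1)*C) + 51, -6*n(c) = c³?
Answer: 3613/6 ≈ 602.17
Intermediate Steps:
n(c) = -c³/6
z(m, C) = 51 + 207*m + C/6 (z(m, C) = (207*m + (-⅙*(-1)³)*C) + 51 = (207*m + (-⅙*(-1))*C) + 51 = (207*m + C/6) + 51 = 51 + 207*m + C/6)
z(-100, -107) + 21269 = (51 + 207*(-100) + (⅙)*(-107)) + 21269 = (51 - 20700 - 107/6) + 21269 = -124001/6 + 21269 = 3613/6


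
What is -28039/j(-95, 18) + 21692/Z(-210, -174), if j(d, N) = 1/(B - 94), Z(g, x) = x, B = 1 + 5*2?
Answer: 6981337/3 ≈ 2.3271e+6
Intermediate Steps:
B = 11 (B = 1 + 10 = 11)
j(d, N) = -1/83 (j(d, N) = 1/(11 - 94) = 1/(-83) = -1/83)
-28039/j(-95, 18) + 21692/Z(-210, -174) = -28039/(-1/83) + 21692/(-174) = -28039*(-83) + 21692*(-1/174) = 2327237 - 374/3 = 6981337/3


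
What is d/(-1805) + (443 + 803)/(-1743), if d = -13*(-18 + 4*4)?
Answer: -327764/449445 ≈ -0.72926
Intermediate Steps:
d = 26 (d = -13*(-18 + 16) = -13*(-2) = 26)
d/(-1805) + (443 + 803)/(-1743) = 26/(-1805) + (443 + 803)/(-1743) = 26*(-1/1805) + 1246*(-1/1743) = -26/1805 - 178/249 = -327764/449445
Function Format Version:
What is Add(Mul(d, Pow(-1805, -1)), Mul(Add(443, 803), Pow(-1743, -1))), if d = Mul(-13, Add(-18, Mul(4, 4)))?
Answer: Rational(-327764, 449445) ≈ -0.72926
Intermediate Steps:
d = 26 (d = Mul(-13, Add(-18, 16)) = Mul(-13, -2) = 26)
Add(Mul(d, Pow(-1805, -1)), Mul(Add(443, 803), Pow(-1743, -1))) = Add(Mul(26, Pow(-1805, -1)), Mul(Add(443, 803), Pow(-1743, -1))) = Add(Mul(26, Rational(-1, 1805)), Mul(1246, Rational(-1, 1743))) = Add(Rational(-26, 1805), Rational(-178, 249)) = Rational(-327764, 449445)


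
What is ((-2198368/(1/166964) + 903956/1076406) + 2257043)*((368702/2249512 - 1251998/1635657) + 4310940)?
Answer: -1566711932098480160631914160369243451/990140145434308476 ≈ -1.5823e+18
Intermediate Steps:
((-2198368/(1/166964) + 903956/1076406) + 2257043)*((368702/2249512 - 1251998/1635657) + 4310940) = ((-2198368/1/166964 + 903956*(1/1076406)) + 2257043)*((368702*(1/2249512) - 1251998*1/1635657) + 4310940) = ((-2198368*166964 + 451978/538203) + 2257043)*((184351/1124756 - 1251998/1635657) + 4310940) = ((-367048314752 + 451978/538203) + 2257043)*(-1106657258881/1839715024692 + 4310940) = (-197546504144018678/538203 + 2257043)*(7930899981888471599/1839715024692) = -197545289396704949/538203*7930899981888471599/1839715024692 = -1566711932098480160631914160369243451/990140145434308476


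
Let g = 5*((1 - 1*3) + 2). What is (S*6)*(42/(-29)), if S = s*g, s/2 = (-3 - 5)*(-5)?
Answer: 0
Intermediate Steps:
s = 80 (s = 2*((-3 - 5)*(-5)) = 2*(-8*(-5)) = 2*40 = 80)
g = 0 (g = 5*((1 - 3) + 2) = 5*(-2 + 2) = 5*0 = 0)
S = 0 (S = 80*0 = 0)
(S*6)*(42/(-29)) = (0*6)*(42/(-29)) = 0*(42*(-1/29)) = 0*(-42/29) = 0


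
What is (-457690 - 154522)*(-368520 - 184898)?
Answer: 338809140616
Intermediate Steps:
(-457690 - 154522)*(-368520 - 184898) = -612212*(-553418) = 338809140616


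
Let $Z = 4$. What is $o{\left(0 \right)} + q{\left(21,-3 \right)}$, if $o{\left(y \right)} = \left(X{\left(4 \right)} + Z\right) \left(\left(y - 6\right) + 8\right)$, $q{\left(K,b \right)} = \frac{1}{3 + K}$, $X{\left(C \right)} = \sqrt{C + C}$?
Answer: $\frac{193}{24} + 4 \sqrt{2} \approx 13.699$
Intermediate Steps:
$X{\left(C \right)} = \sqrt{2} \sqrt{C}$ ($X{\left(C \right)} = \sqrt{2 C} = \sqrt{2} \sqrt{C}$)
$o{\left(y \right)} = \left(2 + y\right) \left(4 + 2 \sqrt{2}\right)$ ($o{\left(y \right)} = \left(\sqrt{2} \sqrt{4} + 4\right) \left(\left(y - 6\right) + 8\right) = \left(\sqrt{2} \cdot 2 + 4\right) \left(\left(-6 + y\right) + 8\right) = \left(2 \sqrt{2} + 4\right) \left(2 + y\right) = \left(4 + 2 \sqrt{2}\right) \left(2 + y\right) = \left(2 + y\right) \left(4 + 2 \sqrt{2}\right)$)
$o{\left(0 \right)} + q{\left(21,-3 \right)} = \left(8 + 4 \cdot 0 + 4 \sqrt{2} + 2 \cdot 0 \sqrt{2}\right) + \frac{1}{3 + 21} = \left(8 + 0 + 4 \sqrt{2} + 0\right) + \frac{1}{24} = \left(8 + 4 \sqrt{2}\right) + \frac{1}{24} = \frac{193}{24} + 4 \sqrt{2}$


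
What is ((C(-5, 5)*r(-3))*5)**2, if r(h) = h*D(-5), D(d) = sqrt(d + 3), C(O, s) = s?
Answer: -11250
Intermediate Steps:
D(d) = sqrt(3 + d)
r(h) = I*h*sqrt(2) (r(h) = h*sqrt(3 - 5) = h*sqrt(-2) = h*(I*sqrt(2)) = I*h*sqrt(2))
((C(-5, 5)*r(-3))*5)**2 = ((5*(I*(-3)*sqrt(2)))*5)**2 = ((5*(-3*I*sqrt(2)))*5)**2 = (-15*I*sqrt(2)*5)**2 = (-75*I*sqrt(2))**2 = -11250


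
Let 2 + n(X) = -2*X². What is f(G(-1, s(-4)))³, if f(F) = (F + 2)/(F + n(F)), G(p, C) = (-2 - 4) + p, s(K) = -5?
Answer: 125/1225043 ≈ 0.00010204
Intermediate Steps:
n(X) = -2 - 2*X²
G(p, C) = -6 + p
f(F) = (2 + F)/(-2 + F - 2*F²) (f(F) = (F + 2)/(F + (-2 - 2*F²)) = (2 + F)/(-2 + F - 2*F²))
f(G(-1, s(-4)))³ = ((-2 - (-6 - 1))/(2 - (-6 - 1) + 2*(-6 - 1)²))³ = ((-2 - 1*(-7))/(2 - 1*(-7) + 2*(-7)²))³ = ((-2 + 7)/(2 + 7 + 2*49))³ = (5/(2 + 7 + 98))³ = (5/107)³ = 125/1225043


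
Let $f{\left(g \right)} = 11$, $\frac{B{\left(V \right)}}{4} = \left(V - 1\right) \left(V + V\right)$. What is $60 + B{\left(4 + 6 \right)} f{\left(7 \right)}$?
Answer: $7980$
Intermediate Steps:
$B{\left(V \right)} = 8 V \left(-1 + V\right)$ ($B{\left(V \right)} = 4 \left(V - 1\right) \left(V + V\right) = 4 \left(-1 + V\right) 2 V = 4 \cdot 2 V \left(-1 + V\right) = 8 V \left(-1 + V\right)$)
$60 + B{\left(4 + 6 \right)} f{\left(7 \right)} = 60 + 8 \left(4 + 6\right) \left(-1 + \left(4 + 6\right)\right) 11 = 60 + 8 \cdot 10 \left(-1 + 10\right) 11 = 60 + 8 \cdot 10 \cdot 9 \cdot 11 = 60 + 720 \cdot 11 = 60 + 7920 = 7980$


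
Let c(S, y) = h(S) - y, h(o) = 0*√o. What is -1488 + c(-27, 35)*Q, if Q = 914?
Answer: -33478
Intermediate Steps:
h(o) = 0
c(S, y) = -y (c(S, y) = 0 - y = -y)
-1488 + c(-27, 35)*Q = -1488 - 1*35*914 = -1488 - 35*914 = -1488 - 31990 = -33478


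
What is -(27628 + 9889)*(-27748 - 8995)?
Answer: 1378487131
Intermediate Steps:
-(27628 + 9889)*(-27748 - 8995) = -37517*(-36743) = -1*(-1378487131) = 1378487131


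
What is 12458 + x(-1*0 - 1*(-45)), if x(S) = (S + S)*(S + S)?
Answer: 20558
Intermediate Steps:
x(S) = 4*S² (x(S) = (2*S)*(2*S) = 4*S²)
12458 + x(-1*0 - 1*(-45)) = 12458 + 4*(-1*0 - 1*(-45))² = 12458 + 4*(0 + 45)² = 12458 + 4*45² = 12458 + 4*2025 = 12458 + 8100 = 20558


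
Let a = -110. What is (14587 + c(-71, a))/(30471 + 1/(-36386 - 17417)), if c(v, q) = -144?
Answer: 777076729/1639431212 ≈ 0.47399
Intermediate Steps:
(14587 + c(-71, a))/(30471 + 1/(-36386 - 17417)) = (14587 - 144)/(30471 + 1/(-36386 - 17417)) = 14443/(30471 + 1/(-53803)) = 14443/(30471 - 1/53803) = 14443/(1639431212/53803) = 14443*(53803/1639431212) = 777076729/1639431212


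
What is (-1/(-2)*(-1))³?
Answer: -⅛ ≈ -0.12500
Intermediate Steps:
(-1/(-2)*(-1))³ = (-1*(-½)*(-1))³ = ((½)*(-1))³ = (-½)³ = -⅛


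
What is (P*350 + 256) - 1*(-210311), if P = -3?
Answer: 209517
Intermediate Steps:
(P*350 + 256) - 1*(-210311) = (-3*350 + 256) - 1*(-210311) = (-1050 + 256) + 210311 = -794 + 210311 = 209517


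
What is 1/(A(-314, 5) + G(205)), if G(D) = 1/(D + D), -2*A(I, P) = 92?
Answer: -410/18859 ≈ -0.021740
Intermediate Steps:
A(I, P) = -46 (A(I, P) = -½*92 = -46)
G(D) = 1/(2*D)
1/(A(-314, 5) + G(205)) = 1/(-46 + (½)/205) = 1/(-46 + (½)*(1/205)) = 1/(-46 + 1/410) = 1/(-18859/410) = -410/18859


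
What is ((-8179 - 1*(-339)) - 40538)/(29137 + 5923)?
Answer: -24189/17530 ≈ -1.3799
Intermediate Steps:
((-8179 - 1*(-339)) - 40538)/(29137 + 5923) = ((-8179 + 339) - 40538)/35060 = (-7840 - 40538)*(1/35060) = -48378*1/35060 = -24189/17530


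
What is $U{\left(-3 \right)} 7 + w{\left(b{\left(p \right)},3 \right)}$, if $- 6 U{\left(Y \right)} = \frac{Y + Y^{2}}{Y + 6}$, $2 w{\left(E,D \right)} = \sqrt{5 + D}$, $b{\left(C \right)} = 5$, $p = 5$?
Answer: $- \frac{7}{3} + \sqrt{2} \approx -0.91912$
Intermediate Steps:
$w{\left(E,D \right)} = \frac{\sqrt{5 + D}}{2}$
$U{\left(Y \right)} = - \frac{Y + Y^{2}}{6 \left(6 + Y\right)}$ ($U{\left(Y \right)} = - \frac{\left(Y + Y^{2}\right) \frac{1}{Y + 6}}{6} = - \frac{\left(Y + Y^{2}\right) \frac{1}{6 + Y}}{6} = - \frac{\frac{1}{6 + Y} \left(Y + Y^{2}\right)}{6} = - \frac{Y + Y^{2}}{6 \left(6 + Y\right)}$)
$U{\left(-3 \right)} 7 + w{\left(b{\left(p \right)},3 \right)} = \left(-1\right) \left(-3\right) \frac{1}{36 + 6 \left(-3\right)} \left(1 - 3\right) 7 + \frac{\sqrt{5 + 3}}{2} = \left(-1\right) \left(-3\right) \frac{1}{36 - 18} \left(-2\right) 7 + \frac{\sqrt{8}}{2} = \left(-1\right) \left(-3\right) \frac{1}{18} \left(-2\right) 7 + \frac{2 \sqrt{2}}{2} = \left(-1\right) \left(-3\right) \frac{1}{18} \left(-2\right) 7 + \sqrt{2} = \left(- \frac{1}{3}\right) 7 + \sqrt{2} = - \frac{7}{3} + \sqrt{2}$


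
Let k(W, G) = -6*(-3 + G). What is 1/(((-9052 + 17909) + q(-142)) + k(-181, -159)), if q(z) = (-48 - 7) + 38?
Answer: 1/9812 ≈ 0.00010192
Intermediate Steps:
k(W, G) = 18 - 6*G
q(z) = -17 (q(z) = -55 + 38 = -17)
1/(((-9052 + 17909) + q(-142)) + k(-181, -159)) = 1/(((-9052 + 17909) - 17) + (18 - 6*(-159))) = 1/((8857 - 17) + (18 + 954)) = 1/(8840 + 972) = 1/9812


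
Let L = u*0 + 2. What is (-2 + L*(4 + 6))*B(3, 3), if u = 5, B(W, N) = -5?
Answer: -90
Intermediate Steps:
L = 2 (L = 5*0 + 2 = 0 + 2 = 2)
(-2 + L*(4 + 6))*B(3, 3) = (-2 + 2*(4 + 6))*(-5) = (-2 + 2*10)*(-5) = (-2 + 20)*(-5) = 18*(-5) = -90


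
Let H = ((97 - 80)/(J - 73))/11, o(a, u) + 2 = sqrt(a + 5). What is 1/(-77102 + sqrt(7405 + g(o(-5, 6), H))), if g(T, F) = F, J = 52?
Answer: -8905281/686614120393 - sqrt(395134278)/1373228240786 ≈ -1.2984e-5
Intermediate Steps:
o(a, u) = -2 + sqrt(5 + a) (o(a, u) = -2 + sqrt(a + 5) = -2 + sqrt(5 + a))
H = -17/231 (H = ((97 - 80)/(52 - 73))/11 = (17/(-21))*(1/11) = (17*(-1/21))*(1/11) = -17/21*1/11 = -17/231 ≈ -0.073593)
1/(-77102 + sqrt(7405 + g(o(-5, 6), H))) = 1/(-77102 + sqrt(7405 - 17/231)) = 1/(-77102 + sqrt(1710538/231)) = 1/(-77102 + sqrt(395134278)/231)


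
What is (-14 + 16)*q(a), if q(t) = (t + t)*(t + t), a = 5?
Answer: 200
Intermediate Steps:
q(t) = 4*t² (q(t) = (2*t)*(2*t) = 4*t²)
(-14 + 16)*q(a) = (-14 + 16)*(4*5²) = 2*(4*25) = 2*100 = 200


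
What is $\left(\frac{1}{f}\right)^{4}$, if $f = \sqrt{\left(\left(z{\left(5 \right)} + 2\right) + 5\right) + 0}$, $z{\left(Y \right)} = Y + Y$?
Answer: $\frac{1}{289} \approx 0.0034602$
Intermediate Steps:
$z{\left(Y \right)} = 2 Y$
$f = \sqrt{17}$ ($f = \sqrt{\left(\left(2 \cdot 5 + 2\right) + 5\right) + 0} = \sqrt{\left(\left(10 + 2\right) + 5\right) + 0} = \sqrt{\left(12 + 5\right) + 0} = \sqrt{17 + 0} = \sqrt{17} \approx 4.1231$)
$\left(\frac{1}{f}\right)^{4} = \left(\frac{1}{\sqrt{17}}\right)^{4} = \left(\frac{\sqrt{17}}{17}\right)^{4} = \frac{1}{289}$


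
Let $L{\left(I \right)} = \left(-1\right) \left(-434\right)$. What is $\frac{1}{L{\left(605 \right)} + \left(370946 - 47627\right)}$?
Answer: $\frac{1}{323753} \approx 3.0888 \cdot 10^{-6}$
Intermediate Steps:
$L{\left(I \right)} = 434$
$\frac{1}{L{\left(605 \right)} + \left(370946 - 47627\right)} = \frac{1}{434 + \left(370946 - 47627\right)} = \frac{1}{434 + 323319} = \frac{1}{323753}$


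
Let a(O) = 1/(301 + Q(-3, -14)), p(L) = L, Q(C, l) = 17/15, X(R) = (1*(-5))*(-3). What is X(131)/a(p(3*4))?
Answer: 4532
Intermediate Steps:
X(R) = 15 (X(R) = -5*(-3) = 15)
Q(C, l) = 17/15 (Q(C, l) = 17*(1/15) = 17/15)
a(O) = 15/4532 (a(O) = 1/(301 + 17/15) = 1/(4532/15) = 15/4532)
X(131)/a(p(3*4)) = 15/(15/4532) = 15*(4532/15) = 4532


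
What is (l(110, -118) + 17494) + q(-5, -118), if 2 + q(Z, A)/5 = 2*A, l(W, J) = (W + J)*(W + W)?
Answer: 14544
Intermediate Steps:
l(W, J) = 2*W*(J + W) (l(W, J) = (J + W)*(2*W) = 2*W*(J + W))
q(Z, A) = -10 + 10*A (q(Z, A) = -10 + 5*(2*A) = -10 + 10*A)
(l(110, -118) + 17494) + q(-5, -118) = (2*110*(-118 + 110) + 17494) + (-10 + 10*(-118)) = (2*110*(-8) + 17494) + (-10 - 1180) = (-1760 + 17494) - 1190 = 15734 - 1190 = 14544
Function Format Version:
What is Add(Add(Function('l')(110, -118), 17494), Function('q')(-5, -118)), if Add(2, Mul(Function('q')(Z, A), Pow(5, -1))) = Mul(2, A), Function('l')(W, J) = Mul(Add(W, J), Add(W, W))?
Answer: 14544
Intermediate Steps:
Function('l')(W, J) = Mul(2, W, Add(J, W)) (Function('l')(W, J) = Mul(Add(J, W), Mul(2, W)) = Mul(2, W, Add(J, W)))
Function('q')(Z, A) = Add(-10, Mul(10, A)) (Function('q')(Z, A) = Add(-10, Mul(5, Mul(2, A))) = Add(-10, Mul(10, A)))
Add(Add(Function('l')(110, -118), 17494), Function('q')(-5, -118)) = Add(Add(Mul(2, 110, Add(-118, 110)), 17494), Add(-10, Mul(10, -118))) = Add(Add(Mul(2, 110, -8), 17494), Add(-10, -1180)) = Add(Add(-1760, 17494), -1190) = Add(15734, -1190) = 14544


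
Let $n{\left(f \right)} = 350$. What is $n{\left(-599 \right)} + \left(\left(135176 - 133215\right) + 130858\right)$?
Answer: $133169$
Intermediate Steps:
$n{\left(-599 \right)} + \left(\left(135176 - 133215\right) + 130858\right) = 350 + \left(\left(135176 - 133215\right) + 130858\right) = 350 + \left(1961 + 130858\right) = 350 + 132819 = 133169$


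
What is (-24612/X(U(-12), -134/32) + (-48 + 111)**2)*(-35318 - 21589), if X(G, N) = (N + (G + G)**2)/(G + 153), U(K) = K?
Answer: 156187691991/1307 ≈ 1.1950e+8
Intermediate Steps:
X(G, N) = (N + 4*G**2)/(153 + G) (X(G, N) = (N + (2*G)**2)/(153 + G) = (N + 4*G**2)/(153 + G))
(-24612/X(U(-12), -134/32) + (-48 + 111)**2)*(-35318 - 21589) = (-24612*(153 - 12)/(-134/32 + 4*(-12)**2) + (-48 + 111)**2)*(-35318 - 21589) = (-24612*141/(-134*1/32 + 4*144) + 63**2)*(-56907) = (-24612*141/(-67/16 + 576) + 3969)*(-56907) = (-24612/((1/141)*(9149/16)) + 3969)*(-56907) = (-24612/9149/2256 + 3969)*(-56907) = (-24612*2256/9149 + 3969)*(-56907) = (-7932096/1307 + 3969)*(-56907) = -2744613/1307*(-56907) = 156187691991/1307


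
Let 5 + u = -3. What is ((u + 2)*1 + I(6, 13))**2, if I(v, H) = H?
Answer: 49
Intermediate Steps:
u = -8 (u = -5 - 3 = -8)
((u + 2)*1 + I(6, 13))**2 = ((-8 + 2)*1 + 13)**2 = (-6*1 + 13)**2 = (-6 + 13)**2 = 7**2 = 49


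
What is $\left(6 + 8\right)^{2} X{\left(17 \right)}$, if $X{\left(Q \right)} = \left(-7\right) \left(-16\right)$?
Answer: $21952$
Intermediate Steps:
$X{\left(Q \right)} = 112$
$\left(6 + 8\right)^{2} X{\left(17 \right)} = \left(6 + 8\right)^{2} \cdot 112 = 14^{2} \cdot 112 = 196 \cdot 112 = 21952$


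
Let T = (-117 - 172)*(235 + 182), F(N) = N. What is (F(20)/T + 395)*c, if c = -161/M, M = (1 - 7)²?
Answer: -7664021015/4338468 ≈ -1766.5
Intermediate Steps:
M = 36 (M = (-6)² = 36)
T = -120513 (T = -289*417 = -120513)
c = -161/36 ≈ -4.4722
(F(20)/T + 395)*c = (20/(-120513) + 395)*(-161/36) = (20*(-1/120513) + 395)*(-161/36) = (-20/120513 + 395)*(-161/36) = (47602615/120513)*(-161/36) = -7664021015/4338468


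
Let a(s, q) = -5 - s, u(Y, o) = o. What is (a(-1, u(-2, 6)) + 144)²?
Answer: 19600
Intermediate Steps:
(a(-1, u(-2, 6)) + 144)² = ((-5 - 1*(-1)) + 144)² = ((-5 + 1) + 144)² = (-4 + 144)² = 140² = 19600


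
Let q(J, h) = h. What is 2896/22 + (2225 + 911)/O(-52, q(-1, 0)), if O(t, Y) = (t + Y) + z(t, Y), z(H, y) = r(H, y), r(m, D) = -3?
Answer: 4104/55 ≈ 74.618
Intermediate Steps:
z(H, y) = -3
O(t, Y) = -3 + Y + t (O(t, Y) = (t + Y) - 3 = (Y + t) - 3 = -3 + Y + t)
2896/22 + (2225 + 911)/O(-52, q(-1, 0)) = 2896/22 + (2225 + 911)/(-3 + 0 - 52) = 2896*(1/22) + 3136/(-55) = 1448/11 + 3136*(-1/55) = 1448/11 - 3136/55 = 4104/55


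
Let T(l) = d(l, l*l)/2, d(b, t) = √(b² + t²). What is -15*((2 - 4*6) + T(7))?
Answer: 330 - 525*√2/2 ≈ -41.231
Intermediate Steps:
T(l) = √(l² + l⁴)/2 (T(l) = √(l² + (l*l)²)/2 = √(l² + (l²)²)*(½) = √(l² + l⁴)*(½) = √(l² + l⁴)/2)
-15*((2 - 4*6) + T(7)) = -15*((2 - 4*6) + √(7² + 7⁴)/2) = -15*((2 - 24) + √(49 + 2401)/2) = -15*(-22 + √2450/2) = -15*(-22 + (35*√2)/2) = -15*(-22 + 35*√2/2) = 330 - 525*√2/2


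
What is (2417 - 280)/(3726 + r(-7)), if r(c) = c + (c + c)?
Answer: 2137/3705 ≈ 0.57679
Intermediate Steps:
r(c) = 3*c (r(c) = c + 2*c = 3*c)
(2417 - 280)/(3726 + r(-7)) = (2417 - 280)/(3726 + 3*(-7)) = 2137/(3726 - 21) = 2137/3705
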